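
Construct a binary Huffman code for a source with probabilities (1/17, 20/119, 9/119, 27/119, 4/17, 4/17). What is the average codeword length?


Huffman construction (repeatedly merge the two least-probable nodes; each merge adds 1 bit to every symbol beneath it): 1/17 + 9/119 = 16/119; 16/119 + 20/119 = 36/119; 27/119 + 4/17 = 55/119; 4/17 + 36/119 = 64/119; 55/119 + 64/119 = 1. Resulting codeword lengths (in the order the probabilities were given): (4, 3, 4, 2, 2, 2). L_avg = sum(p_i * l_i) = 1/17*4 + 20/119*3 + 9/119*4 + 27/119*2 + 4/17*2 + 4/17*2 = 290/119 = 2.437

2.437 bits


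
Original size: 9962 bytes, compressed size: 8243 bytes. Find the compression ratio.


Ratio = original / compressed = 9962 / 8243 = 1.2085

1.2085


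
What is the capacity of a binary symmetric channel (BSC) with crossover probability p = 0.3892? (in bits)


H(p) = -p*log2(p) - (1-p)*log2(1-p) = -0.3892*log2(0.3892) - 0.6108*log2(0.6108) = 0.529863 + 0.434418 = 0.9643. C = 1 - H(p) = 1 - 0.9643 = 0.0357

0.0357 bits


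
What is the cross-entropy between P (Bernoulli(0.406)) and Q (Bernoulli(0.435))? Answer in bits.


H(P,Q) = -p*log2(q) - (1-p)*log2(1-q). -0.406*log2(0.435) = 0.487571; -0.594*log2(0.565) = 0.489264. H(P,Q) = 0.487571 + 0.489264 = 0.9768

0.9768 bits


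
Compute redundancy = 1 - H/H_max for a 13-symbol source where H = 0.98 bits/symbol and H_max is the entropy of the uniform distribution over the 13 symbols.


H_max = log2(K) = log2(13) = 3.7004 bits/symbol. Redundancy = 1 - H/H_max = 1 - 0.98/3.7004 = 1 - 0.2648 = 0.7352

0.7352


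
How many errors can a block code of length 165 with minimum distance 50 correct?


Correction capability = floor((d-1)/2) = floor((50-1)/2) = 24

24 errors


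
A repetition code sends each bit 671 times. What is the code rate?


Rate = k/n = 1/671

1/671


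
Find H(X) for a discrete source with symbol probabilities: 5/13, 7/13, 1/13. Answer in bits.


H = -sum(p_i * log2(p_i)). Terms: -(5/13)*log2(5/13) = 0.530197; -(7/13)*log2(7/13) = 0.480892; -(1/13)*log2(1/13) = 0.284649. H = 0.530197 + 0.480892 + 0.284649 = 1.2957

1.2957 bits


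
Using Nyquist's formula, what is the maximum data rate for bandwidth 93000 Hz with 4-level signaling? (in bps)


Rate = 2 * B * log2(M) = 2 * 93000 * 2.0 = 372000.0

372000.0 bps


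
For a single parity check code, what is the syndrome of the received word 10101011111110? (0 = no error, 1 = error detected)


Syndrome = XOR of all bits = 1 XOR 0 XOR 1 XOR 0 XOR 1 XOR 0 XOR 1 XOR 1 XOR 1 XOR 1 XOR 1 XOR 1 XOR 1 XOR 0 = 0

0


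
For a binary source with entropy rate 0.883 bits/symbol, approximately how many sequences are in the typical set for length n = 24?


log2|A_typical| = nH = 24 * 0.883 = 21.192, so |A_typical| ~ 2^21.192 = 2.396e+06

2.396e+06


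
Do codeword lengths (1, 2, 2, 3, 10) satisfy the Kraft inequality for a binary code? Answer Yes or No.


Kraft sum = sum(2^(-l_i)) = 1.126, need <= 1. Result: violated (a binary prefix-free code with these lengths cannot exist)

No


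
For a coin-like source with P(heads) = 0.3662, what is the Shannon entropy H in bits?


H = -p*log2(p) - (1-p)*log2(1-p). -0.3662*log2(0.3662) = 0.530732; -0.6338*log2(0.6338) = 0.416977. H = 0.530732 + 0.416977 = 0.9477

0.9477 bits


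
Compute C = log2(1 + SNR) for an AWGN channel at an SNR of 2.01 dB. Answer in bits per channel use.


SNR_linear = 10^(2.01/10) = 1.5885; C = log2(1 + SNR_linear) = log2(1 + 1.5885) = 1.3721

1.3721 bits/channel use


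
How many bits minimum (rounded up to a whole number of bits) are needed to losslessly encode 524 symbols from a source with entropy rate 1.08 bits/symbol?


Minimum bits >= n * H = 524 * 1.08 = 565.92, rounded up to a whole number of bits = 566

566 bits


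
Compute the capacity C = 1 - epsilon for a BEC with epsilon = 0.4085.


C = 1 - epsilon = 1 - 0.4085 = 0.5915

0.5915 bits


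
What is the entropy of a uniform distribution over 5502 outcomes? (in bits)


H = log2(n) = log2(5502) = 12.4257

12.4257 bits


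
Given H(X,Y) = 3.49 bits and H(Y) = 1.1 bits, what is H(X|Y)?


H(X|Y) = H(X,Y) - H(Y) = 3.49 - 1.1 = 2.39

2.39 bits


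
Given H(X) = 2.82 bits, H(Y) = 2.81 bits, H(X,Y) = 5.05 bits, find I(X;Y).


I(X;Y) = H(X) + H(Y) - H(X,Y) = 2.82 + 2.81 - 5.05 = 0.58

0.58 bits


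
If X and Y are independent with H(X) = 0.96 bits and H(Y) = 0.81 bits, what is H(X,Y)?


For independent variables, H(X,Y) = H(X) + H(Y) = 0.96 + 0.81 = 1.77

1.77 bits


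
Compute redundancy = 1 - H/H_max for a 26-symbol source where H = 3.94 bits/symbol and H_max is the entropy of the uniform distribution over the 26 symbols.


H_max = log2(K) = log2(26) = 4.7004 bits/symbol. Redundancy = 1 - H/H_max = 1 - 3.94/4.7004 = 1 - 0.8382 = 0.1618

0.1618


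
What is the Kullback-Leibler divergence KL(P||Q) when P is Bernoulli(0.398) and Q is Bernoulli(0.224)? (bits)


KL = p*log2(p/q) + (1-p)*log2((1-p)/(1-q)) = 0.398*log2(0.398/0.224) + 0.602*log2(0.602/0.776) = 0.1095

0.1095 bits


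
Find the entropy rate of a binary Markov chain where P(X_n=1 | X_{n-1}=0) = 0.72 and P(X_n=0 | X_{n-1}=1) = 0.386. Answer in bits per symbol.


Stationary distribution: pi_0 = p10/(p01+p10) = 0.349, pi_1 = 0.651. Entropy rate H' = pi_0*H(p01) + pi_1*H(p10) = 0.349*0.8555 + 0.651*0.9622 = 0.9249

0.9249 bits/symbol


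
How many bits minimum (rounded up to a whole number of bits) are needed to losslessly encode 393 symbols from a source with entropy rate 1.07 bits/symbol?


Minimum bits >= n * H = 393 * 1.07 = 420.51, rounded up to a whole number of bits = 421

421 bits


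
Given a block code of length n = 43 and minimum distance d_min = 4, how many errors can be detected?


Detection capability = d_min - 1 = 4 - 1 = 3

3 errors


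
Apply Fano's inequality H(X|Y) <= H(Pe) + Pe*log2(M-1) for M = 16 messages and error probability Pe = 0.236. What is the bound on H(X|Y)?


H(Pe) = -Pe*log2(Pe) - (1-Pe)*log2(1-Pe) = -0.236*log2(0.236) - 0.764*log2(0.764) = 0.491621 + 0.296704 = 0.7883. Pe*log2(M-1) = 0.236*log2(15) = 0.922026. Bound = H(Pe) + Pe*log2(M-1) = 0.491621 + 0.296704 + 0.922026 = 1.7104

1.7104 bits


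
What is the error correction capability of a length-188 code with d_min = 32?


Correction capability = floor((d-1)/2) = floor((32-1)/2) = 15

15 errors


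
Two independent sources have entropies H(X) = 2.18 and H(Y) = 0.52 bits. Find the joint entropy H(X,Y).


For independent variables, H(X,Y) = H(X) + H(Y) = 2.18 + 0.52 = 2.7

2.7 bits


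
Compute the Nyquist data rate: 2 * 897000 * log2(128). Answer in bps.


Rate = 2 * B * log2(M) = 2 * 897000 * 7.0 = 12558000.0

12558000.0 bps


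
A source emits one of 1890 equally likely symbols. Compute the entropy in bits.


H = log2(n) = log2(1890) = 10.8842

10.8842 bits


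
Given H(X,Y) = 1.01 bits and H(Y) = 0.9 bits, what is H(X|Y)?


H(X|Y) = H(X,Y) - H(Y) = 1.01 - 0.9 = 0.11

0.11 bits


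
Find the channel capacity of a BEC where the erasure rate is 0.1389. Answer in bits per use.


C = 1 - epsilon = 1 - 0.1389 = 0.8611

0.8611 bits


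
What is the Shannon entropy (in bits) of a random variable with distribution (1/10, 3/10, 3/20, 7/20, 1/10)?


H = -sum(p_i * log2(p_i)). Terms: -(1/10)*log2(1/10) = 0.332193; -(3/10)*log2(3/10) = 0.521090; -(3/20)*log2(3/20) = 0.410545; -(7/20)*log2(7/20) = 0.530101; -(1/10)*log2(1/10) = 0.332193. H = 0.332193 + 0.521090 + 0.410545 + 0.530101 + 0.332193 = 2.1261

2.1261 bits


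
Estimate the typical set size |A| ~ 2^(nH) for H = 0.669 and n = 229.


log2|A_typical| = nH = 229 * 0.669 = 153.201, so |A_typical| ~ 2^153.201 = 1.312e+46

1.312e+46


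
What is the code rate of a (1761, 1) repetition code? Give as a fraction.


Rate = k/n = 1/1761

1/1761


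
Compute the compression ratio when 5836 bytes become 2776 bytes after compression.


Ratio = original / compressed = 5836 / 2776 = 2.1023

2.1023


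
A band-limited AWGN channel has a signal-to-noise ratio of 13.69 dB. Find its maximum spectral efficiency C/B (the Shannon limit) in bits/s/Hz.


SNR_linear = 10^(13.69/10) = 23.3884; C/B = log2(1 + SNR_linear) = log2(1 + 23.3884) = 4.6081

4.6081 bits/s/Hz


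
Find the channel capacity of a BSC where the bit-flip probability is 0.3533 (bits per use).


H(p) = -p*log2(p) - (1-p)*log2(1-p) = -0.3533*log2(0.3533) - 0.6467*log2(0.6467) = 0.530315 + 0.406665 = 0.937. C = 1 - H(p) = 1 - 0.937 = 0.063

0.063 bits


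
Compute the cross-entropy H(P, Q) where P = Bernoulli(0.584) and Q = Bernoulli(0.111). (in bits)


H(P,Q) = -p*log2(q) - (1-p)*log2(1-q). -0.584*log2(0.111) = 1.852079; -0.416*log2(0.889) = 0.070614. H(P,Q) = 1.852079 + 0.070614 = 1.9227

1.9227 bits


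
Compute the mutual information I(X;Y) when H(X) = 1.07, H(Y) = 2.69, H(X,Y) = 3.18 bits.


I(X;Y) = H(X) + H(Y) - H(X,Y) = 1.07 + 2.69 - 3.18 = 0.58

0.58 bits


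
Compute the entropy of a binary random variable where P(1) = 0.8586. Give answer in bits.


H = -p*log2(p) - (1-p)*log2(1-p). -0.8586*log2(0.8586) = 0.188842; -0.1414*log2(0.1414) = 0.399051. H = 0.188842 + 0.399051 = 0.5879

0.5879 bits


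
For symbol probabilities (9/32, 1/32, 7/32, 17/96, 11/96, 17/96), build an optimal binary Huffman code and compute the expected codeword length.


Huffman construction (repeatedly merge the two least-probable nodes; each merge adds 1 bit to every symbol beneath it): 1/32 + 11/96 = 7/48; 7/48 + 17/96 = 31/96; 17/96 + 7/32 = 19/48; 9/32 + 31/96 = 29/48; 19/48 + 29/48 = 1. Resulting codeword lengths (in the order the probabilities were given): (2, 4, 2, 3, 4, 2). L_avg = sum(p_i * l_i) = 9/32*2 + 1/32*4 + 7/32*2 + 17/96*3 + 11/96*4 + 17/96*2 = 79/32 = 2.4688

2.4688 bits


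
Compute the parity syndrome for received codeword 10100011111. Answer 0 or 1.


Syndrome = XOR of all bits = 1 XOR 0 XOR 1 XOR 0 XOR 0 XOR 0 XOR 1 XOR 1 XOR 1 XOR 1 XOR 1 = 1

1


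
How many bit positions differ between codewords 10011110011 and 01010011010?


Count differing positions: ^ ^ . . ^ ^ . ^ . . ^ = 6 differences

6


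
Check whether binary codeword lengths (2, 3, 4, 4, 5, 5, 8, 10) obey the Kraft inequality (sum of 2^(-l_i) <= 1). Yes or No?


Kraft sum = sum(2^(-l_i)) = 0.5674, need <= 1. Result: satisfied (a binary prefix-free code with these lengths exists)

Yes


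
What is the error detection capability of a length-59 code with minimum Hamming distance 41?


Detection capability = d_min - 1 = 41 - 1 = 40

40 errors


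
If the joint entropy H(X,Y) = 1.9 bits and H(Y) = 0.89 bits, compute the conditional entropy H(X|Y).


H(X|Y) = H(X,Y) - H(Y) = 1.9 - 0.89 = 1.01

1.01 bits


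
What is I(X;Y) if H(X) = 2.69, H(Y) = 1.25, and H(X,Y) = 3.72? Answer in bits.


I(X;Y) = H(X) + H(Y) - H(X,Y) = 2.69 + 1.25 - 3.72 = 0.22

0.22 bits


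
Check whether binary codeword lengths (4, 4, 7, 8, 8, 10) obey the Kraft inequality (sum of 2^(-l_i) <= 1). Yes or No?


Kraft sum = sum(2^(-l_i)) = 0.1416, need <= 1. Result: satisfied (a binary prefix-free code with these lengths exists)

Yes


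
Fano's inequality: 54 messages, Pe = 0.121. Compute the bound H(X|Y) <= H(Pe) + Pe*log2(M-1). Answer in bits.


H(Pe) = -Pe*log2(Pe) - (1-Pe)*log2(1-Pe) = -0.121*log2(0.121) - 0.879*log2(0.879) = 0.368677 + 0.163551 = 0.5322. Pe*log2(M-1) = 0.121*log2(53) = 0.693078. Bound = H(Pe) + Pe*log2(M-1) = 0.368677 + 0.163551 + 0.693078 = 1.2253

1.2253 bits


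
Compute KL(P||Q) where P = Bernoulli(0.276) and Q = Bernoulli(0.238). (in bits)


KL = p*log2(p/q) + (1-p)*log2((1-p)/(1-q)) = 0.276*log2(0.276/0.238) + 0.724*log2(0.724/0.762) = 0.0056

0.0056 bits


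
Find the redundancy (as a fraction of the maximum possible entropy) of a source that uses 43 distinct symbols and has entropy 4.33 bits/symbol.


H_max = log2(K) = log2(43) = 5.4263 bits/symbol. Redundancy = 1 - H/H_max = 1 - 4.33/5.4263 = 1 - 0.798 = 0.202

0.202


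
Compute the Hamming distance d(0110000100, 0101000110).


Count differing positions: . . ^ ^ . . . . ^ . = 3 differences

3


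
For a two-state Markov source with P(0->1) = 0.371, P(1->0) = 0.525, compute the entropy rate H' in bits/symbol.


Stationary distribution: pi_0 = p10/(p01+p10) = 0.5859, pi_1 = 0.4141. Entropy rate H' = pi_0*H(p01) + pi_1*H(p10) = 0.5859*0.9514 + 0.4141*0.9982 = 0.9708

0.9708 bits/symbol


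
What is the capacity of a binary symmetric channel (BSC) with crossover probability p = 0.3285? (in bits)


H(p) = -p*log2(p) - (1-p)*log2(1-p) = -0.3285*log2(0.3285) - 0.6715*log2(0.6715) = 0.527582 + 0.385804 = 0.9134. C = 1 - H(p) = 1 - 0.9134 = 0.0866

0.0866 bits


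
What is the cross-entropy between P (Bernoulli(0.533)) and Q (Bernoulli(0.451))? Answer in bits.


H(P,Q) = -p*log2(q) - (1-p)*log2(1-q). -0.533*log2(0.451) = 0.612311; -0.467*log2(0.549) = 0.404012. H(P,Q) = 0.612311 + 0.404012 = 1.0163

1.0163 bits


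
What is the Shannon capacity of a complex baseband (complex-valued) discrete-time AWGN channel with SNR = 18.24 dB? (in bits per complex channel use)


SNR_linear = 10^(18.24/10) = 66.6807; C = log2(1 + SNR_linear) = log2(1 + 66.6807) = 6.0807

6.0807 bits/channel use


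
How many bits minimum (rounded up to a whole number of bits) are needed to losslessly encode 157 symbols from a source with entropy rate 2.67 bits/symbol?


Minimum bits >= n * H = 157 * 2.67 = 419.19, rounded up to a whole number of bits = 420

420 bits


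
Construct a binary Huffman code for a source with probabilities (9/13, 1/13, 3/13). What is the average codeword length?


Huffman construction (repeatedly merge the two least-probable nodes; each merge adds 1 bit to every symbol beneath it): 1/13 + 3/13 = 4/13; 4/13 + 9/13 = 1. Resulting codeword lengths (in the order the probabilities were given): (1, 2, 2). L_avg = sum(p_i * l_i) = 9/13*1 + 1/13*2 + 3/13*2 = 17/13 = 1.3077

1.3077 bits


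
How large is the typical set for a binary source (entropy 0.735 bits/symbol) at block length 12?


log2|A_typical| = nH = 12 * 0.735 = 8.82, so |A_typical| ~ 2^8.82 = 4.519e+02

4.519e+02


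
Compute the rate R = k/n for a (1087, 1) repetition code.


Rate = k/n = 1/1087

1/1087


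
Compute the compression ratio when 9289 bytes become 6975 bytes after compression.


Ratio = original / compressed = 9289 / 6975 = 1.3318

1.3318


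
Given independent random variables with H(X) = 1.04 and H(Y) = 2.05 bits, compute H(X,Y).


For independent variables, H(X,Y) = H(X) + H(Y) = 1.04 + 2.05 = 3.09

3.09 bits


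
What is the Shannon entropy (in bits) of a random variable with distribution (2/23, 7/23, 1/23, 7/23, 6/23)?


H = -sum(p_i * log2(p_i)). Terms: -(2/23)*log2(2/23) = 0.306397; -(7/23)*log2(7/23) = 0.522324; -(1/23)*log2(1/23) = 0.196677; -(7/23)*log2(7/23) = 0.522324; -(6/23)*log2(6/23) = 0.505722. H = 0.306397 + 0.522324 + 0.196677 + 0.522324 + 0.505722 = 2.0534

2.0534 bits


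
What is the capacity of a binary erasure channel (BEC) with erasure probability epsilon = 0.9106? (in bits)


C = 1 - epsilon = 1 - 0.9106 = 0.0894

0.0894 bits


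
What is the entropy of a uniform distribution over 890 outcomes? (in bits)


H = log2(n) = log2(890) = 9.7977

9.7977 bits


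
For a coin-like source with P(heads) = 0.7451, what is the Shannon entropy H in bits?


H = -p*log2(p) - (1-p)*log2(1-p). -0.7451*log2(0.7451) = 0.316291; -0.2549*log2(0.2549) = 0.502662. H = 0.316291 + 0.502662 = 0.819

0.819 bits


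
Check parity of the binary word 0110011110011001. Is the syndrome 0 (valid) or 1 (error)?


Syndrome = XOR of all bits = 0 XOR 1 XOR 1 XOR 0 XOR 0 XOR 1 XOR 1 XOR 1 XOR 1 XOR 0 XOR 0 XOR 1 XOR 1 XOR 0 XOR 0 XOR 1 = 1

1


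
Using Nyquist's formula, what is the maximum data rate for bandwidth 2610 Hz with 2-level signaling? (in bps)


Rate = 2 * B * log2(M) = 2 * 2610 * 1.0 = 5220.0

5220.0 bps


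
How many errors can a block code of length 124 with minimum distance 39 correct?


Correction capability = floor((d-1)/2) = floor((39-1)/2) = 19

19 errors


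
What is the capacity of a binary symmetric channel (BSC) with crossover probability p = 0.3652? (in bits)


H(p) = -p*log2(p) - (1-p)*log2(1-p) = -0.3652*log2(0.3652) - 0.6348*log2(0.6348) = 0.530724 + 0.416191 = 0.9469. C = 1 - H(p) = 1 - 0.9469 = 0.0531

0.0531 bits


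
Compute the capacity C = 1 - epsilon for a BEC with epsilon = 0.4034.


C = 1 - epsilon = 1 - 0.4034 = 0.5966

0.5966 bits


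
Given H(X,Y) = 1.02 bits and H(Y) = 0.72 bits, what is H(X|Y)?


H(X|Y) = H(X,Y) - H(Y) = 1.02 - 0.72 = 0.3

0.3 bits


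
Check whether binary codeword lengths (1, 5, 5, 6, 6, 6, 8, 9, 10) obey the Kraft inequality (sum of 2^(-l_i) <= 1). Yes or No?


Kraft sum = sum(2^(-l_i)) = 0.6162, need <= 1. Result: satisfied (a binary prefix-free code with these lengths exists)

Yes


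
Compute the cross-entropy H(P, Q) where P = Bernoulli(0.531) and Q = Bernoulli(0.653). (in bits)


H(P,Q) = -p*log2(q) - (1-p)*log2(1-q). -0.531*log2(0.653) = 0.326483; -0.469*log2(0.347) = 0.716159. H(P,Q) = 0.326483 + 0.716159 = 1.0426

1.0426 bits


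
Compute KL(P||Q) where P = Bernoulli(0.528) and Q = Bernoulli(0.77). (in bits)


KL = p*log2(p/q) + (1-p)*log2((1-p)/(1-q)) = 0.528*log2(0.528/0.77) + 0.472*log2(0.472/0.23) = 0.2021

0.2021 bits


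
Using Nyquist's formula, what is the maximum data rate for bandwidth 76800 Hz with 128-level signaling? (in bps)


Rate = 2 * B * log2(M) = 2 * 76800 * 7.0 = 1075200.0

1075200.0 bps


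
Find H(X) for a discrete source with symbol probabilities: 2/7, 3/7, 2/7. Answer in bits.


H = -sum(p_i * log2(p_i)). Terms: -(2/7)*log2(2/7) = 0.516387; -(3/7)*log2(3/7) = 0.523882; -(2/7)*log2(2/7) = 0.516387. H = 0.516387 + 0.523882 + 0.516387 = 1.5567

1.5567 bits


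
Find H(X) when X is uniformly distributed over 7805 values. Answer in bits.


H = log2(n) = log2(7805) = 12.9302

12.9302 bits


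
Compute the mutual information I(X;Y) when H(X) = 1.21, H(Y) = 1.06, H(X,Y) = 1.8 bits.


I(X;Y) = H(X) + H(Y) - H(X,Y) = 1.21 + 1.06 - 1.8 = 0.47

0.47 bits


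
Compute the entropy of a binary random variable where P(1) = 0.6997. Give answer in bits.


H = -p*log2(p) - (1-p)*log2(1-p). -0.6997*log2(0.6997) = 0.360480; -0.3003*log2(0.3003) = 0.521178. H = 0.360480 + 0.521178 = 0.8817

0.8817 bits


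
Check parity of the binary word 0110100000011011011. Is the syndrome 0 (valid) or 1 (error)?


Syndrome = XOR of all bits = 0 XOR 1 XOR 1 XOR 0 XOR 1 XOR 0 XOR 0 XOR 0 XOR 0 XOR 0 XOR 0 XOR 1 XOR 1 XOR 0 XOR 1 XOR 1 XOR 0 XOR 1 XOR 1 = 1

1


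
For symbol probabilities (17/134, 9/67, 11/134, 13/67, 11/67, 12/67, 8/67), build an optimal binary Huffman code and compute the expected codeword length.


Huffman construction (repeatedly merge the two least-probable nodes; each merge adds 1 bit to every symbol beneath it): 11/134 + 8/67 = 27/134; 17/134 + 9/67 = 35/134; 11/67 + 12/67 = 23/67; 13/67 + 27/134 = 53/134; 35/134 + 23/67 = 81/134; 53/134 + 81/134 = 1. Resulting codeword lengths (in the order the probabilities were given): (3, 3, 3, 2, 3, 3, 3). L_avg = sum(p_i * l_i) = 17/134*3 + 9/67*3 + 11/134*3 + 13/67*2 + 11/67*3 + 12/67*3 + 8/67*3 = 188/67 = 2.806

2.806 bits


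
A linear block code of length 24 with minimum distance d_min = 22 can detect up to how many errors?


Detection capability = d_min - 1 = 22 - 1 = 21

21 errors


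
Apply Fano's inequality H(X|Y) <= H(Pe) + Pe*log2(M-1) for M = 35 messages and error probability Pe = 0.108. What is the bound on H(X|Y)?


H(Pe) = -Pe*log2(Pe) - (1-Pe)*log2(1-Pe) = -0.108*log2(0.108) - 0.892*log2(0.892) = 0.346777 + 0.147077 = 0.4939. Pe*log2(M-1) = 0.108*log2(34) = 0.549446. Bound = H(Pe) + Pe*log2(M-1) = 0.346777 + 0.147077 + 0.549446 = 1.0433

1.0433 bits


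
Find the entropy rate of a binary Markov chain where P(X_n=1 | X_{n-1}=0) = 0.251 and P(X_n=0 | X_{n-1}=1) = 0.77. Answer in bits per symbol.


Stationary distribution: pi_0 = p10/(p01+p10) = 0.7542, pi_1 = 0.2458. Entropy rate H' = pi_0*H(p01) + pi_1*H(p10) = 0.7542*0.8129 + 0.2458*0.778 = 0.8043

0.8043 bits/symbol


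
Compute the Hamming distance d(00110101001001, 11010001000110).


Count differing positions: ^ ^ ^ . . ^ . . . . ^ ^ ^ ^ = 8 differences

8


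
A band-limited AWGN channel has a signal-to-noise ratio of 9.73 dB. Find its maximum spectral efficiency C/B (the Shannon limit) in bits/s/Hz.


SNR_linear = 10^(9.73/10) = 9.3972; C/B = log2(1 + SNR_linear) = log2(1 + 9.3972) = 3.3781

3.3781 bits/s/Hz


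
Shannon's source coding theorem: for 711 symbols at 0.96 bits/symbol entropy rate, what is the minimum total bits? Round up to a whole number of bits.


Minimum bits >= n * H = 711 * 0.96 = 682.56, rounded up to a whole number of bits = 683

683 bits


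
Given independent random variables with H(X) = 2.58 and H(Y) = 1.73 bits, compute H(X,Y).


For independent variables, H(X,Y) = H(X) + H(Y) = 2.58 + 1.73 = 4.31

4.31 bits


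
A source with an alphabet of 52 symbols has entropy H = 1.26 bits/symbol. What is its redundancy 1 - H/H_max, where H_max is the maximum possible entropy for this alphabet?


H_max = log2(K) = log2(52) = 5.7004 bits/symbol. Redundancy = 1 - H/H_max = 1 - 1.26/5.7004 = 1 - 0.221 = 0.779

0.779


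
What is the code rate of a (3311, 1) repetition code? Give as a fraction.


Rate = k/n = 1/3311

1/3311


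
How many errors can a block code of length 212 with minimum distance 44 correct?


Correction capability = floor((d-1)/2) = floor((44-1)/2) = 21

21 errors


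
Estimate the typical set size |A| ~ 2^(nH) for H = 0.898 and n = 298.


log2|A_typical| = nH = 298 * 0.898 = 267.604, so |A_typical| ~ 2^267.604 = 3.604e+80

3.604e+80


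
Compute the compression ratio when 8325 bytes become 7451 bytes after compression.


Ratio = original / compressed = 8325 / 7451 = 1.1173

1.1173


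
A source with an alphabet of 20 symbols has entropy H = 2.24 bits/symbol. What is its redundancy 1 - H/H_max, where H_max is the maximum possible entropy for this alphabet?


H_max = log2(K) = log2(20) = 4.3219 bits/symbol. Redundancy = 1 - H/H_max = 1 - 2.24/4.3219 = 1 - 0.5183 = 0.4817

0.4817


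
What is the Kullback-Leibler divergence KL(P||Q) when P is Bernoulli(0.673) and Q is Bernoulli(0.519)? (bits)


KL = p*log2(p/q) + (1-p)*log2((1-p)/(1-q)) = 0.673*log2(0.673/0.519) + 0.327*log2(0.327/0.481) = 0.0702

0.0702 bits


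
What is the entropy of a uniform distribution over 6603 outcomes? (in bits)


H = log2(n) = log2(6603) = 12.6889

12.6889 bits


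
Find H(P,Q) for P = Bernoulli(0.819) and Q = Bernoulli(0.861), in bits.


H(P,Q) = -p*log2(q) - (1-p)*log2(1-q). -0.819*log2(0.861) = 0.176834; -0.181*log2(0.139) = 0.515279. H(P,Q) = 0.176834 + 0.515279 = 0.6921

0.6921 bits


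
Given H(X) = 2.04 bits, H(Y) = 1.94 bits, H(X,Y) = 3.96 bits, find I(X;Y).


I(X;Y) = H(X) + H(Y) - H(X,Y) = 2.04 + 1.94 - 3.96 = 0.02

0.02 bits


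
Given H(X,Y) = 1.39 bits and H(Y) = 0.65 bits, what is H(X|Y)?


H(X|Y) = H(X,Y) - H(Y) = 1.39 - 0.65 = 0.74

0.74 bits


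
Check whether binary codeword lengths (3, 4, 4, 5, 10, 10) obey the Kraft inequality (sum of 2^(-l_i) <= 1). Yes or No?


Kraft sum = sum(2^(-l_i)) = 0.2832, need <= 1. Result: satisfied (a binary prefix-free code with these lengths exists)

Yes


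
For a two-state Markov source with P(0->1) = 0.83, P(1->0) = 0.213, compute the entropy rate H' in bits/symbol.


Stationary distribution: pi_0 = p10/(p01+p10) = 0.2042, pi_1 = 0.7958. Entropy rate H' = pi_0*H(p01) + pi_1*H(p10) = 0.2042*0.6577 + 0.7958*0.7472 = 0.7289

0.7289 bits/symbol


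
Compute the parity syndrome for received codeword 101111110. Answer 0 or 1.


Syndrome = XOR of all bits = 1 XOR 0 XOR 1 XOR 1 XOR 1 XOR 1 XOR 1 XOR 1 XOR 0 = 1

1


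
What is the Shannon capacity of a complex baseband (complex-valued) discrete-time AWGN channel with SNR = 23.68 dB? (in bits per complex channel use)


SNR_linear = 10^(23.68/10) = 233.3458; C = log2(1 + SNR_linear) = log2(1 + 233.3458) = 7.8725

7.8725 bits/channel use


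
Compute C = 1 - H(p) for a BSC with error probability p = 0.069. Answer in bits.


H(p) = -p*log2(p) - (1-p)*log2(1-p) = -0.069*log2(0.069) - 0.931*log2(0.931) = 0.266151 + 0.096030 = 0.3622. C = 1 - H(p) = 1 - 0.3622 = 0.6378

0.6378 bits


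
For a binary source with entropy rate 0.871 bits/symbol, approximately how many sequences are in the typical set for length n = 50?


log2|A_typical| = nH = 50 * 0.871 = 43.55, so |A_typical| ~ 2^43.55 = 1.288e+13

1.288e+13


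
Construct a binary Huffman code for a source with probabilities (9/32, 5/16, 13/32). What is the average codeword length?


Huffman construction (repeatedly merge the two least-probable nodes; each merge adds 1 bit to every symbol beneath it): 9/32 + 5/16 = 19/32; 13/32 + 19/32 = 1. Resulting codeword lengths (in the order the probabilities were given): (2, 2, 1). L_avg = sum(p_i * l_i) = 9/32*2 + 5/16*2 + 13/32*1 = 51/32 = 1.5938

1.5938 bits


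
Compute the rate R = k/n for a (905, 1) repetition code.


Rate = k/n = 1/905

1/905


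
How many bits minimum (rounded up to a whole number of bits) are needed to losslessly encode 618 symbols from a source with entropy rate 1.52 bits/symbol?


Minimum bits >= n * H = 618 * 1.52 = 939.36, rounded up to a whole number of bits = 940

940 bits


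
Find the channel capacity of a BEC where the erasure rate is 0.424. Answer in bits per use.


C = 1 - epsilon = 1 - 0.424 = 0.576

0.576 bits


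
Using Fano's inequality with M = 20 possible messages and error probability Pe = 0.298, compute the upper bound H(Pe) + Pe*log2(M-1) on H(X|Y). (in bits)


H(Pe) = -Pe*log2(Pe) - (1-Pe)*log2(1-Pe) = -0.298*log2(0.298) - 0.702*log2(0.702) = 0.520491 + 0.358341 = 0.8788. Pe*log2(M-1) = 0.298*log2(19) = 1.265882. Bound = H(Pe) + Pe*log2(M-1) = 0.520491 + 0.358341 + 1.265882 = 2.1447

2.1447 bits


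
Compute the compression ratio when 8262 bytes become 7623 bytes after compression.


Ratio = original / compressed = 8262 / 7623 = 1.0838

1.0838


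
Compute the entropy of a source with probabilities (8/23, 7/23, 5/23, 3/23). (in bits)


H = -sum(p_i * log2(p_i)). Terms: -(8/23)*log2(8/23) = 0.529935; -(7/23)*log2(7/23) = 0.522324; -(5/23)*log2(5/23) = 0.478616; -(3/23)*log2(3/23) = 0.383296. H = 0.529935 + 0.522324 + 0.478616 + 0.383296 = 1.9142

1.9142 bits


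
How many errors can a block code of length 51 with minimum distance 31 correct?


Correction capability = floor((d-1)/2) = floor((31-1)/2) = 15

15 errors


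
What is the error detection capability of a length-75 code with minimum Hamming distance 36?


Detection capability = d_min - 1 = 36 - 1 = 35

35 errors


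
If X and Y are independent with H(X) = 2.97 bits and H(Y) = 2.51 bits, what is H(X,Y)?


For independent variables, H(X,Y) = H(X) + H(Y) = 2.97 + 2.51 = 5.48

5.48 bits


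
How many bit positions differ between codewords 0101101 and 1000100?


Count differing positions: ^ ^ . ^ . . ^ = 4 differences

4


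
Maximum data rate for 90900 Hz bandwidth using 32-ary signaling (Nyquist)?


Rate = 2 * B * log2(M) = 2 * 90900 * 5.0 = 909000.0

909000.0 bps


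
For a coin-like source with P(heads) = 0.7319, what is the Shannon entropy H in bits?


H = -p*log2(p) - (1-p)*log2(1-p). -0.7319*log2(0.7319) = 0.329561; -0.2681*log2(0.2681) = 0.509164. H = 0.329561 + 0.509164 = 0.8387

0.8387 bits


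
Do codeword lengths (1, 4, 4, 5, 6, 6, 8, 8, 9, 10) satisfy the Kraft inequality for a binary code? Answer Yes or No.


Kraft sum = sum(2^(-l_i)) = 0.6982, need <= 1. Result: satisfied (a binary prefix-free code with these lengths exists)

Yes


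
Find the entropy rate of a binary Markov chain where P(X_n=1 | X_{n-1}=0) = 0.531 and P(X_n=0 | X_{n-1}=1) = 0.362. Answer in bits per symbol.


Stationary distribution: pi_0 = p10/(p01+p10) = 0.4054, pi_1 = 0.5946. Entropy rate H' = pi_0*H(p01) + pi_1*H(p10) = 0.4054*0.9972 + 0.5946*0.9443 = 0.9658

0.9658 bits/symbol


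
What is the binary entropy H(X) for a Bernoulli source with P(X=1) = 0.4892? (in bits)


H = -p*log2(p) - (1-p)*log2(1-p). -0.4892*log2(0.4892) = 0.504612; -0.5108*log2(0.5108) = 0.495052. H = 0.504612 + 0.495052 = 0.9997

0.9997 bits


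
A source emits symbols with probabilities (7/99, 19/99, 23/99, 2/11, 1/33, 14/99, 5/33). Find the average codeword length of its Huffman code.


Huffman construction (repeatedly merge the two least-probable nodes; each merge adds 1 bit to every symbol beneath it): 1/33 + 7/99 = 10/99; 10/99 + 14/99 = 8/33; 5/33 + 2/11 = 1/3; 19/99 + 23/99 = 14/33; 8/33 + 1/3 = 19/33; 14/33 + 19/33 = 1. Resulting codeword lengths (in the order the probabilities were given): (4, 2, 2, 3, 4, 3, 3). L_avg = sum(p_i * l_i) = 7/99*4 + 19/99*2 + 23/99*2 + 2/11*3 + 1/33*4 + 14/99*3 + 5/33*3 = 265/99 = 2.6768

2.6768 bits


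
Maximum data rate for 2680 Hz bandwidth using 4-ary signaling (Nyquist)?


Rate = 2 * B * log2(M) = 2 * 2680 * 2.0 = 10720.0

10720.0 bps


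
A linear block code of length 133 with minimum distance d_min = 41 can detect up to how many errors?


Detection capability = d_min - 1 = 41 - 1 = 40

40 errors


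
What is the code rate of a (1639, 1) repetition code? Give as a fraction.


Rate = k/n = 1/1639

1/1639


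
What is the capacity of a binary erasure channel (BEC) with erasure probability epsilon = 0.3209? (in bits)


C = 1 - epsilon = 1 - 0.3209 = 0.6791

0.6791 bits


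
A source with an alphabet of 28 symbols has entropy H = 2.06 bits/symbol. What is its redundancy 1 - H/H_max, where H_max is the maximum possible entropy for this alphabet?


H_max = log2(K) = log2(28) = 4.8074 bits/symbol. Redundancy = 1 - H/H_max = 1 - 2.06/4.8074 = 1 - 0.4285 = 0.5715

0.5715


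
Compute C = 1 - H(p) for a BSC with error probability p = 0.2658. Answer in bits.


H(p) = -p*log2(p) - (1-p)*log2(1-p) = -0.2658*log2(0.2658) - 0.7342*log2(0.7342) = 0.508100 + 0.327273 = 0.8354. C = 1 - H(p) = 1 - 0.8354 = 0.1646

0.1646 bits


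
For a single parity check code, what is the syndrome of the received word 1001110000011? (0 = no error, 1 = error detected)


Syndrome = XOR of all bits = 1 XOR 0 XOR 0 XOR 1 XOR 1 XOR 1 XOR 0 XOR 0 XOR 0 XOR 0 XOR 0 XOR 1 XOR 1 = 0

0


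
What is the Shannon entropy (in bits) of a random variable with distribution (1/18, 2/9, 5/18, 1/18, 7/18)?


H = -sum(p_i * log2(p_i)). Terms: -(1/18)*log2(1/18) = 0.231663; -(2/9)*log2(2/9) = 0.482206; -(5/18)*log2(5/18) = 0.513332; -(1/18)*log2(1/18) = 0.231663; -(7/18)*log2(7/18) = 0.529888. H = 0.231663 + 0.482206 + 0.513332 + 0.231663 + 0.529888 = 1.9888

1.9888 bits


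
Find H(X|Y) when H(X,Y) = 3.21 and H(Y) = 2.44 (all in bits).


H(X|Y) = H(X,Y) - H(Y) = 3.21 - 2.44 = 0.77

0.77 bits


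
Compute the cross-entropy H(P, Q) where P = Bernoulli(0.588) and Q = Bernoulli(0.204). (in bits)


H(P,Q) = -p*log2(q) - (1-p)*log2(1-q). -0.588*log2(0.204) = 1.348495; -0.412*log2(0.796) = 0.135614. H(P,Q) = 1.348495 + 0.135614 = 1.4841

1.4841 bits


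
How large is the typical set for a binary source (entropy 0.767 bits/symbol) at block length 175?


log2|A_typical| = nH = 175 * 0.767 = 134.225, so |A_typical| ~ 2^134.225 = 2.545e+40

2.545e+40


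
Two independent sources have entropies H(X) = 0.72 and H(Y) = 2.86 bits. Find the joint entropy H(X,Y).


For independent variables, H(X,Y) = H(X) + H(Y) = 0.72 + 2.86 = 3.58

3.58 bits


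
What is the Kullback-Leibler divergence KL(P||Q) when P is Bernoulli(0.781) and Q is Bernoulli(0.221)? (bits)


KL = p*log2(p/q) + (1-p)*log2((1-p)/(1-q)) = 0.781*log2(0.781/0.221) + 0.219*log2(0.219/0.779) = 1.0215

1.0215 bits


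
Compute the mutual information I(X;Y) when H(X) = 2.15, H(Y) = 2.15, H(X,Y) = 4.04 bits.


I(X;Y) = H(X) + H(Y) - H(X,Y) = 2.15 + 2.15 - 4.04 = 0.26

0.26 bits


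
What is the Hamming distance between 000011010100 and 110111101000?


Count differing positions: ^ ^ . ^ . . ^ ^ ^ ^ . . = 7 differences

7


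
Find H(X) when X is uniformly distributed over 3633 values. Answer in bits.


H = log2(n) = log2(3633) = 11.8269

11.8269 bits


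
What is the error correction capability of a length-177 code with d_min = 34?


Correction capability = floor((d-1)/2) = floor((34-1)/2) = 16

16 errors


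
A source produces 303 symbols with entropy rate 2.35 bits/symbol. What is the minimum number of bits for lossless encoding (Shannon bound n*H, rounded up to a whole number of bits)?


Minimum bits >= n * H = 303 * 2.35 = 712.05, rounded up to a whole number of bits = 713

713 bits


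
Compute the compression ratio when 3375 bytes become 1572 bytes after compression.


Ratio = original / compressed = 3375 / 1572 = 2.1469

2.1469


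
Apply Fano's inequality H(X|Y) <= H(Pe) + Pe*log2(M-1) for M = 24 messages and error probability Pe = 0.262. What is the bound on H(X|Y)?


H(Pe) = -Pe*log2(Pe) - (1-Pe)*log2(1-Pe) = -0.262*log2(0.262) - 0.738*log2(0.738) = 0.506279 + 0.323471 = 0.8297. Pe*log2(M-1) = 0.262*log2(23) = 1.185173. Bound = H(Pe) + Pe*log2(M-1) = 0.506279 + 0.323471 + 1.185173 = 2.0149

2.0149 bits


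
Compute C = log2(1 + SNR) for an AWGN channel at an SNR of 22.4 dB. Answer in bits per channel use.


SNR_linear = 10^(22.4/10) = 173.7801; C = log2(1 + SNR_linear) = log2(1 + 173.7801) = 7.4494

7.4494 bits/channel use


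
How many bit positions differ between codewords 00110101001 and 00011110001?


Count differing positions: . . ^ . ^ . ^ ^ . . . = 4 differences

4


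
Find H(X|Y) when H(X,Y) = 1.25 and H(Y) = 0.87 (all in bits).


H(X|Y) = H(X,Y) - H(Y) = 1.25 - 0.87 = 0.38

0.38 bits


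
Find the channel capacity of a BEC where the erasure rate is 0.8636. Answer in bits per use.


C = 1 - epsilon = 1 - 0.8636 = 0.1364

0.1364 bits


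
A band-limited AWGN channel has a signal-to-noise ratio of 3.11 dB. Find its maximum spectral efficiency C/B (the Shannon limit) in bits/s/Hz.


SNR_linear = 10^(3.11/10) = 2.0464; C/B = log2(1 + SNR_linear) = log2(1 + 2.0464) = 1.6071

1.6071 bits/s/Hz


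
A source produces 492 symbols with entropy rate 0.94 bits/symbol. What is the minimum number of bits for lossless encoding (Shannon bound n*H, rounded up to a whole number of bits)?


Minimum bits >= n * H = 492 * 0.94 = 462.48, rounded up to a whole number of bits = 463

463 bits


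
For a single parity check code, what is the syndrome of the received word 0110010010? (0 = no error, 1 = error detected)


Syndrome = XOR of all bits = 0 XOR 1 XOR 1 XOR 0 XOR 0 XOR 1 XOR 0 XOR 0 XOR 1 XOR 0 = 0

0


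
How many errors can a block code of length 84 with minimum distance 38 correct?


Correction capability = floor((d-1)/2) = floor((38-1)/2) = 18

18 errors


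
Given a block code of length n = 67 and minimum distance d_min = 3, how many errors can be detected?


Detection capability = d_min - 1 = 3 - 1 = 2

2 errors


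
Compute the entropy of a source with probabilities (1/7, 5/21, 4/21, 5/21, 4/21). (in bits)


H = -sum(p_i * log2(p_i)). Terms: -(1/7)*log2(1/7) = 0.401051; -(5/21)*log2(5/21) = 0.492950; -(4/21)*log2(4/21) = 0.455680; -(5/21)*log2(5/21) = 0.492950; -(4/21)*log2(4/21) = 0.455680. H = 0.401051 + 0.492950 + 0.455680 + 0.492950 + 0.455680 = 2.2983

2.2983 bits


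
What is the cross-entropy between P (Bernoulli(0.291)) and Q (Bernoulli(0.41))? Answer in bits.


H(P,Q) = -p*log2(q) - (1-p)*log2(1-q). -0.291*log2(0.41) = 0.374315; -0.709*log2(0.59) = 0.539700. H(P,Q) = 0.374315 + 0.539700 = 0.914

0.914 bits


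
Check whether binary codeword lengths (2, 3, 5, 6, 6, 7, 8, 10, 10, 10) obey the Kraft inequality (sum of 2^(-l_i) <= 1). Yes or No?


Kraft sum = sum(2^(-l_i)) = 0.4521, need <= 1. Result: satisfied (a binary prefix-free code with these lengths exists)

Yes


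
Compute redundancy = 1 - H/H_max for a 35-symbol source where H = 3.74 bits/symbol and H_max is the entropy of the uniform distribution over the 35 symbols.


H_max = log2(K) = log2(35) = 5.1293 bits/symbol. Redundancy = 1 - H/H_max = 1 - 3.74/5.1293 = 1 - 0.7291 = 0.2709

0.2709


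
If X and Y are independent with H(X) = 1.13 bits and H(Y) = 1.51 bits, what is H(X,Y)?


For independent variables, H(X,Y) = H(X) + H(Y) = 1.13 + 1.51 = 2.64

2.64 bits


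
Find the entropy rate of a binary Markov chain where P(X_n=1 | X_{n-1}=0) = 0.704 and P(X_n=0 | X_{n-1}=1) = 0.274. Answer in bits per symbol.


Stationary distribution: pi_0 = p10/(p01+p10) = 0.2802, pi_1 = 0.7198. Entropy rate H' = pi_0*H(p01) + pi_1*H(p10) = 0.2802*0.8763 + 0.7198*0.8471 = 0.8553

0.8553 bits/symbol


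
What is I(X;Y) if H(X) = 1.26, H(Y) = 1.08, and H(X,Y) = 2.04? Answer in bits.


I(X;Y) = H(X) + H(Y) - H(X,Y) = 1.26 + 1.08 - 2.04 = 0.3

0.3 bits


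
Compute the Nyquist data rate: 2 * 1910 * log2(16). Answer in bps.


Rate = 2 * B * log2(M) = 2 * 1910 * 4.0 = 15280.0

15280.0 bps


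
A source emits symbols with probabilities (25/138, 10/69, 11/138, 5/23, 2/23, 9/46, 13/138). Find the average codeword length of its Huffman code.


Huffman construction (repeatedly merge the two least-probable nodes; each merge adds 1 bit to every symbol beneath it): 11/138 + 2/23 = 1/6; 13/138 + 10/69 = 11/46; 1/6 + 25/138 = 8/23; 9/46 + 5/23 = 19/46; 11/46 + 8/23 = 27/46; 19/46 + 27/46 = 1. Resulting codeword lengths (in the order the probabilities were given): (3, 3, 4, 2, 4, 2, 3). L_avg = sum(p_i * l_i) = 25/138*3 + 10/69*3 + 11/138*4 + 5/23*2 + 2/23*4 + 9/46*2 + 13/138*3 = 190/69 = 2.7536

2.7536 bits


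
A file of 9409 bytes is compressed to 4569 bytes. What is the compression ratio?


Ratio = original / compressed = 9409 / 4569 = 2.0593

2.0593


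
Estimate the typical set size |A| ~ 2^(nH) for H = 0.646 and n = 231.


log2|A_typical| = nH = 231 * 0.646 = 149.226, so |A_typical| ~ 2^149.226 = 8.346e+44

8.346e+44


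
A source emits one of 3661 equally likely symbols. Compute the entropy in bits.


H = log2(n) = log2(3661) = 11.838

11.838 bits


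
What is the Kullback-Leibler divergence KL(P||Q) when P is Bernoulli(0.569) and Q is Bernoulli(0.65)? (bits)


KL = p*log2(p/q) + (1-p)*log2((1-p)/(1-q)) = 0.569*log2(0.569/0.65) + 0.431*log2(0.431/0.35) = 0.0202

0.0202 bits


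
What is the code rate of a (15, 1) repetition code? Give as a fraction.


Rate = k/n = 1/15

1/15


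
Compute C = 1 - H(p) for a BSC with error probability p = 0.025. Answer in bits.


H(p) = -p*log2(p) - (1-p)*log2(1-p) = -0.025*log2(0.025) - 0.975*log2(0.975) = 0.133048 + 0.035613 = 0.1687. C = 1 - H(p) = 1 - 0.1687 = 0.8313

0.8313 bits


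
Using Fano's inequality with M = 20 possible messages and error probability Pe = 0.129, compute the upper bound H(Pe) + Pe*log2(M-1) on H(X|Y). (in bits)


H(Pe) = -Pe*log2(Pe) - (1-Pe)*log2(1-Pe) = -0.129*log2(0.129) - 0.871*log2(0.871) = 0.381138 + 0.173551 = 0.5547. Pe*log2(M-1) = 0.129*log2(19) = 0.547983. Bound = H(Pe) + Pe*log2(M-1) = 0.381138 + 0.173551 + 0.547983 = 1.1027

1.1027 bits


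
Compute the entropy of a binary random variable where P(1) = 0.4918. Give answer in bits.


H = -p*log2(p) - (1-p)*log2(1-p). -0.4918*log2(0.4918) = 0.503533; -0.5082*log2(0.5082) = 0.496273. H = 0.503533 + 0.496273 = 0.9998

0.9998 bits


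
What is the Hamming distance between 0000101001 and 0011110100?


Count differing positions: . . ^ ^ . ^ ^ ^ . ^ = 6 differences

6


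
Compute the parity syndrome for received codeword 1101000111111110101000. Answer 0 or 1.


Syndrome = XOR of all bits = 1 XOR 1 XOR 0 XOR 1 XOR 0 XOR 0 XOR 0 XOR 1 XOR 1 XOR 1 XOR 1 XOR 1 XOR 1 XOR 1 XOR 1 XOR 0 XOR 1 XOR 0 XOR 1 XOR 0 XOR 0 XOR 0 = 1

1
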